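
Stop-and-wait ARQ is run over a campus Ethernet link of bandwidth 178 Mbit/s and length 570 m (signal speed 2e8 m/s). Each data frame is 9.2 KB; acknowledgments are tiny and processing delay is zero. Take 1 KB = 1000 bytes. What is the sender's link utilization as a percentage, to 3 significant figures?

t_tx = L/R = 73600/178000000 = 0.000413483 s.
t_prop = 570/200000000 = 2.85e-06 s; RTT = 5.7e-06 s.
Cycle = t_tx + RTT = 0.000419183 s.
Utilization = t_tx / cycle = 0.000413483/0.000419183 = 98.6 %.

98.6 %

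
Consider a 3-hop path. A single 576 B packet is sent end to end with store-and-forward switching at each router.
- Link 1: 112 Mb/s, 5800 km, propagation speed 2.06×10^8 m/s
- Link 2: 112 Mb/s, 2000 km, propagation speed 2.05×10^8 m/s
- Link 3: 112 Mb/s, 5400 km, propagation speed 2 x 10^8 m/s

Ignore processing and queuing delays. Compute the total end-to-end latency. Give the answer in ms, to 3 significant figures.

65.0 ms

L = 576 × 8 = 4608 bits.
Transmission delay per hop = L/R = 4608/112000000 = 0.0411429 ms; 3 hops → 0.123429 ms.
Propagation delays (d/s per hop): 28.1553, 9.7561, 27 ms; sum = 64.9114 ms.
End-to-end = 65.0 ms.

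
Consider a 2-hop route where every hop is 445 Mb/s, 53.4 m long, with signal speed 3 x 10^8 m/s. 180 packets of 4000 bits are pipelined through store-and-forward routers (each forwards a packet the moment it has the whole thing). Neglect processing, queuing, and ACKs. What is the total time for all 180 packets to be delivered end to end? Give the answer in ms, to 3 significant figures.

Per-hop transmission t_tx = L/R = 4000/445000000 = 0.00898876 ms.
Per-hop propagation t_prop = 53.4/300000000 = 0.000178 ms.
Pipeline fill: first packet needs 2·t_tx to clear all hops; remaining 179 packets each add one t_tx.
Total = (2+180-1)·t_tx + 2·t_prop = 181·0.00898876 + 2·0.000178 = 1.63 ms.

1.63 ms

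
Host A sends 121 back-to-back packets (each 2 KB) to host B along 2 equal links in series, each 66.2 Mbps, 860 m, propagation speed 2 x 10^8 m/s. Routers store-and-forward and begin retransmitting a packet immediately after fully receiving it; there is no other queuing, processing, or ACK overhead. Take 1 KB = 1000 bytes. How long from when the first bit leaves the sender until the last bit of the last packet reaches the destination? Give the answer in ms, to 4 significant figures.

Per-hop transmission t_tx = L/R = 16000/66200000 = 0.241692 ms.
Per-hop propagation t_prop = 860/200000000 = 0.0043 ms.
Pipeline fill: first packet needs 2·t_tx to clear all hops; remaining 120 packets each add one t_tx.
Total = (2+121-1)·t_tx + 2·t_prop = 122·0.241692 + 2·0.0043 = 29.50 ms.

29.50 ms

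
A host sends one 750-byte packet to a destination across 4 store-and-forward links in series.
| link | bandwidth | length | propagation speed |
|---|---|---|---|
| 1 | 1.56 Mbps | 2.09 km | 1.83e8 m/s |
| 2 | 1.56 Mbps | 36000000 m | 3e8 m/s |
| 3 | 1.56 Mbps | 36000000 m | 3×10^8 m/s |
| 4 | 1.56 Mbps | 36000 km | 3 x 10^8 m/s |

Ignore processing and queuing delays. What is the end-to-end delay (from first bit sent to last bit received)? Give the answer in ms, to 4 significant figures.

375.4 ms

L = 750 × 8 = 6000 bits.
Transmission delay per hop = L/R = 6000/1560000 = 3.84615 ms; 4 hops → 15.3846 ms.
Propagation delays (d/s per hop): 0.0114208, 120, 120, 120 ms; sum = 360.011 ms.
End-to-end = 375.4 ms.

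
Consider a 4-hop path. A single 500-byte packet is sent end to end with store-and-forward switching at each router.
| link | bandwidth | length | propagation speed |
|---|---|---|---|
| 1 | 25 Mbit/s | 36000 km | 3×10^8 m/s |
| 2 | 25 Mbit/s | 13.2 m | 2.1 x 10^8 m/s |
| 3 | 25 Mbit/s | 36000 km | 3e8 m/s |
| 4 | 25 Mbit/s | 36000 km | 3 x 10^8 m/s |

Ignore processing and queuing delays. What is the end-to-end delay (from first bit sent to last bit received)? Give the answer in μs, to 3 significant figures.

361000 μs

L = 500 × 8 = 4000 bits.
Transmission delay per hop = L/R = 4000/25000000 = 160 μs; 4 hops → 640 μs.
Propagation delays (d/s per hop): 120000, 0.0628571, 120000, 120000 μs; sum = 360000 μs.
End-to-end = 361000 μs.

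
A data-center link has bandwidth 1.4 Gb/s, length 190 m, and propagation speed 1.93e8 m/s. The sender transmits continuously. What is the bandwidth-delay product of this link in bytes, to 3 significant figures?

Propagation delay = 190 / 193000000 = 9.84456e-07 s.
BDP = R × t_prop = 1400000000 × 9.84456e-07 = 1378.24 bits.
In bytes: 1378.24/8 = 172 bytes.

172 bytes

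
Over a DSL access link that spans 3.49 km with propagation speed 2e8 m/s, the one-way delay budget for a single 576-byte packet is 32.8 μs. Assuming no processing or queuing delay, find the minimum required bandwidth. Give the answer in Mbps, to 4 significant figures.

L = 4608 bits.
Propagation delay = 3490 / 200000000 = 17.45 μs.
Transmission budget = 32.8 − 17.45 = 15.35 μs.
R ≥ L / t_tx = 4608 bits / 1.535e-05 s = 300.2 Mbps.

300.2 Mbps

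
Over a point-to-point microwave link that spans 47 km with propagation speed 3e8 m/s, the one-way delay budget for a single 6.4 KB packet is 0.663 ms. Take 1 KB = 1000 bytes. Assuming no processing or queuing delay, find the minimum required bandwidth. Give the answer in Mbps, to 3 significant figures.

101 Mbps

L = 51200 bits.
Propagation delay = 47000 / 300000000 = 0.156667 ms.
Transmission budget = 0.663 − 0.156667 = 0.506333 ms.
R ≥ L / t_tx = 51200 bits / 0.000506333 s = 101 Mbps.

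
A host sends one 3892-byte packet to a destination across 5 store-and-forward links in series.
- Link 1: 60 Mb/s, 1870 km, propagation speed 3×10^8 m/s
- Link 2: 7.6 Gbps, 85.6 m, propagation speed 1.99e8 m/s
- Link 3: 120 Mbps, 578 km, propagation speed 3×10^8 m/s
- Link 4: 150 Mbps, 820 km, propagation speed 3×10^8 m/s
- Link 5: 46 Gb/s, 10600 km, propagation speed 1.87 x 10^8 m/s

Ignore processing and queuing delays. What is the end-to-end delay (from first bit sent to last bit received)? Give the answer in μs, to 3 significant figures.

68600 μs

L = 3892 × 8 = 31136 bits.
Transmission delays (L/R per hop): 518.933, 4.09684, 259.467, 207.573, 0.67687 μs; sum = 990.747 μs.
Propagation delays (d/s per hop): 6233.33, 0.430151, 1926.67, 2733.33, 56684.5 μs; sum = 67578.3 μs.
End-to-end = 68600 μs.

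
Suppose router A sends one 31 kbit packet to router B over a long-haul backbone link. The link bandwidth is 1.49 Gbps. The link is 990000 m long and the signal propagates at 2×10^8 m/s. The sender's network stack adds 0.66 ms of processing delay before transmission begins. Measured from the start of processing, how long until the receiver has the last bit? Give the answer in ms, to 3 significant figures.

5.63 ms

L = 31000 bits.
Transmission delay = L/R = 31000 / 1490000000 = 0.0208054 ms.
Propagation delay = d/s = 990000 m / 200000000 m/s = 4.95 ms.
Plus processing delay 0.66 ms = 0.66 ms.
Total = 5.63 ms.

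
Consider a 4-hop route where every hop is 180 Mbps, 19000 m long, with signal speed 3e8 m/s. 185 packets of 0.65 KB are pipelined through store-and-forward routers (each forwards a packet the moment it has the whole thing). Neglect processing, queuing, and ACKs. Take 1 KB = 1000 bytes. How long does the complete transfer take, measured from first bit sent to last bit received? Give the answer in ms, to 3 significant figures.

Per-hop transmission t_tx = L/R = 5200/180000000 = 0.0288889 ms.
Per-hop propagation t_prop = 19000/300000000 = 0.0633333 ms.
Pipeline fill: first packet needs 4·t_tx to clear all hops; remaining 184 packets each add one t_tx.
Total = (4+185-1)·t_tx + 4·t_prop = 188·0.0288889 + 4·0.0633333 = 5.68 ms.

5.68 ms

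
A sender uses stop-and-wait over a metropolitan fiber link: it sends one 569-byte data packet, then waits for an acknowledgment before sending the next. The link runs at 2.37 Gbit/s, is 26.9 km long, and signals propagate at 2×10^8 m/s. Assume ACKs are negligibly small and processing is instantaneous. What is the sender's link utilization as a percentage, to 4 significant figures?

0.7089 %

t_tx = L/R = 4552/2370000000 = 1.92068e-06 s.
t_prop = 26900/200000000 = 0.0001345 s; RTT = 0.000269 s.
Cycle = t_tx + RTT = 0.000270921 s.
Utilization = t_tx / cycle = 1.92068e-06/0.000270921 = 0.7089 %.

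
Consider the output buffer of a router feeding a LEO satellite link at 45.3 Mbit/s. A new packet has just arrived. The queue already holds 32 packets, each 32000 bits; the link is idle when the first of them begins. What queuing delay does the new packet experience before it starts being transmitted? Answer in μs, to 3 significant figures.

22600 μs

Each queued packet: L/R = 32000/45300000 = 706.402 μs.
32 queued → 22604.9 μs.
Queuing delay = 22600 μs.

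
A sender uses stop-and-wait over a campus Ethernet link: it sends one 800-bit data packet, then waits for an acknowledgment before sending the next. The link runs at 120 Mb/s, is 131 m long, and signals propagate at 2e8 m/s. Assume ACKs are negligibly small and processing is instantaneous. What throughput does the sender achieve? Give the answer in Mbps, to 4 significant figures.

100.3 Mbps

t_tx = L/R = 800/120000000 = 6.66667e-06 s.
t_prop = 131/200000000 = 6.55e-07 s; RTT = 1.31e-06 s.
Cycle = t_tx + RTT = 7.97667e-06 s.
Throughput = L / cycle = 800 / 7.97667e-06 = 100.3 Mbps.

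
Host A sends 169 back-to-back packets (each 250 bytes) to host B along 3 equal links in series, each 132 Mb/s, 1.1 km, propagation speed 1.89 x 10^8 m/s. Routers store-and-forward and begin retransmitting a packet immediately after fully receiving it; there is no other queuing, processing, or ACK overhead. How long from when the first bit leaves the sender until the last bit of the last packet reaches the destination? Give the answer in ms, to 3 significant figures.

Per-hop transmission t_tx = L/R = 2000/132000000 = 0.0151515 ms.
Per-hop propagation t_prop = 1100/189000000 = 0.00582011 ms.
Pipeline fill: first packet needs 3·t_tx to clear all hops; remaining 168 packets each add one t_tx.
Total = (3+169-1)·t_tx + 3·t_prop = 171·0.0151515 + 3·0.00582011 = 2.61 ms.

2.61 ms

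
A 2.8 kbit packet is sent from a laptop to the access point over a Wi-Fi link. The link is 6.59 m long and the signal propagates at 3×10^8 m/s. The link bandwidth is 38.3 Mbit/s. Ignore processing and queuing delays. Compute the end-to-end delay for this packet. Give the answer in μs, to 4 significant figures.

L = 2800 bits.
Transmission delay = L/R = 2800 / 38300000 = 73.107 μs.
Propagation delay = d/s = 6.59 m / 300000000 m/s = 0.0219667 μs.
Total = 73.13 μs.

73.13 μs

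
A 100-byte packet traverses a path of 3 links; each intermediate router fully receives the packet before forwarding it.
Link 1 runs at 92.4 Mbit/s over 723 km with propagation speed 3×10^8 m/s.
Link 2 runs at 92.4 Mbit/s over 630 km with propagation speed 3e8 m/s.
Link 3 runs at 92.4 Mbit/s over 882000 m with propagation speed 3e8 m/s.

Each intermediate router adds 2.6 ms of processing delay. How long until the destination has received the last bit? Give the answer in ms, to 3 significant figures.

L = 100 × 8 = 800 bits.
Transmission delay per hop = L/R = 800/92400000 = 0.00865801 ms; 3 hops → 0.025974 ms.
Propagation delays (d/s per hop): 2.41, 2.1, 2.94 ms; sum = 7.45 ms.
Processing at 2 router(s): 2 × 2.6 ms = 5.2 ms.
End-to-end = 12.7 ms.

12.7 ms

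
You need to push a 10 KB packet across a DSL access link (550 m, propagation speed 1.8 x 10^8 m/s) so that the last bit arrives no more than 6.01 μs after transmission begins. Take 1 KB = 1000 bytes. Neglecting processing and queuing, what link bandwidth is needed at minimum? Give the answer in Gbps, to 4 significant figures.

L = 80000 bits.
Propagation delay = 550 / 180000000 = 3.05556 μs.
Transmission budget = 6.01 − 3.05556 = 2.95444 μs.
R ≥ L / t_tx = 80000 bits / 2.95444e-06 s = 27.08 Gbps.

27.08 Gbps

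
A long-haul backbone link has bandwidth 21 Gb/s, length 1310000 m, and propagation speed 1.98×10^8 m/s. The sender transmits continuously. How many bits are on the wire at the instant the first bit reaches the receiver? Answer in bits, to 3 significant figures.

Propagation delay = 1310000 / 198000000 = 0.00661616 s.
BDP = R × t_prop = 21000000000 × 0.00661616 = 138939000 bits.

139000000 bits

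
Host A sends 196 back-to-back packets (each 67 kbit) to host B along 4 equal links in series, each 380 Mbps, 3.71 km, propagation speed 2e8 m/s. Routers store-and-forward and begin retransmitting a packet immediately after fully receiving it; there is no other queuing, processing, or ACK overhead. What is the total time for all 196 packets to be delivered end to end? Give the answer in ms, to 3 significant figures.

35.2 ms

Per-hop transmission t_tx = L/R = 67000/380000000 = 0.176316 ms.
Per-hop propagation t_prop = 3710/200000000 = 0.01855 ms.
Pipeline fill: first packet needs 4·t_tx to clear all hops; remaining 195 packets each add one t_tx.
Total = (4+196-1)·t_tx + 4·t_prop = 199·0.176316 + 4·0.01855 = 35.2 ms.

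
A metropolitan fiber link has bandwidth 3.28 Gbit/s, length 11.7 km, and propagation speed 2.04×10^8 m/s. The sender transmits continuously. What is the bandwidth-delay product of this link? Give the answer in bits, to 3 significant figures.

188000 bits

Propagation delay = 11700 / 204000000 = 5.73529e-05 s.
BDP = R × t_prop = 3280000000 × 5.73529e-05 = 188118 bits.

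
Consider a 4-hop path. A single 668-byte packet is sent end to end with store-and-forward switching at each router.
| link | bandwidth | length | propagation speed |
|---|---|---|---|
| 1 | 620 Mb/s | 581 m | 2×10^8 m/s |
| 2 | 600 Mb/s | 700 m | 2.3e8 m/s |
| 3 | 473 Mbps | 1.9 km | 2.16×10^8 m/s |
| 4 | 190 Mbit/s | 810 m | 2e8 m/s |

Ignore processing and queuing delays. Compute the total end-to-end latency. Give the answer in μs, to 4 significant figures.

L = 668 × 8 = 5344 bits.
Transmission delays (L/R per hop): 8.61935, 8.90667, 11.2981, 28.1263 μs; sum = 56.9504 μs.
Propagation delays (d/s per hop): 2.905, 3.04348, 8.7963, 4.05 μs; sum = 18.7948 μs.
End-to-end = 75.75 μs.

75.75 μs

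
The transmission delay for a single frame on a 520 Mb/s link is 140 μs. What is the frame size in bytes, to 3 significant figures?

L = R × t_tx = 520000000 b/s × 0.00014 s = 72800 bits.
In bytes: 72800 / 8 = 9100 bytes.

9100 bytes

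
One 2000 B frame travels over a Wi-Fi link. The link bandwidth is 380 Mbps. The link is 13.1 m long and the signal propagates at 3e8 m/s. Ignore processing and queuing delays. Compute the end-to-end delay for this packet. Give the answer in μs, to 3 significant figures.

L = 2000 × 8 = 16000 bits.
Transmission delay = L/R = 16000 / 380000000 = 42.1053 μs.
Propagation delay = d/s = 13.1 m / 300000000 m/s = 0.0436667 μs.
Total = 42.1 μs.

42.1 μs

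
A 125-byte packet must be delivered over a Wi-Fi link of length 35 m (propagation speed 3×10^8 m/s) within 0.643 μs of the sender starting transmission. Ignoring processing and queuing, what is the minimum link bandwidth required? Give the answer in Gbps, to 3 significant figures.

L = 1000 bits.
Propagation delay = 35 / 300000000 = 0.116667 μs.
Transmission budget = 0.643 − 0.116667 = 0.526333 μs.
R ≥ L / t_tx = 1000 bits / 5.26333e-07 s = 1.90 Gbps.

1.90 Gbps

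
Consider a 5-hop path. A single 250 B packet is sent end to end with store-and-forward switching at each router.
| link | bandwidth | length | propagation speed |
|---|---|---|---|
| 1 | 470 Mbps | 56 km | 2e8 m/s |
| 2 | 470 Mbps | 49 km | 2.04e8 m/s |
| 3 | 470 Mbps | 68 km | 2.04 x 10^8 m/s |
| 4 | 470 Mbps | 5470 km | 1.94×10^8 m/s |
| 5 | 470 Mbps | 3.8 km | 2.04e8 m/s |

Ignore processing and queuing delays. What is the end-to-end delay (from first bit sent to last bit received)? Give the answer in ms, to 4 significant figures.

29.09 ms

L = 250 × 8 = 2000 bits.
Transmission delay per hop = L/R = 2000/470000000 = 0.00425532 ms; 5 hops → 0.0212766 ms.
Propagation delays (d/s per hop): 0.28, 0.240196, 0.333333, 28.1959, 0.0186275 ms; sum = 29.068 ms.
End-to-end = 29.09 ms.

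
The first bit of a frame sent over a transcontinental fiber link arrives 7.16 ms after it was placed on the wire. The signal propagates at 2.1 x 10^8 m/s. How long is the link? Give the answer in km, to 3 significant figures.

1500 km

d = s × t_prop = 210000000 × 0.00716 = 1500 km.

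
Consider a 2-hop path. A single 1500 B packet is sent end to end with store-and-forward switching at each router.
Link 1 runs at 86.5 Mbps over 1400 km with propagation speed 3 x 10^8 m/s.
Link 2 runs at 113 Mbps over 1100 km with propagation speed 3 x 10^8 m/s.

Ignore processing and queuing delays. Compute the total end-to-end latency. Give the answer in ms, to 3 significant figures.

8.58 ms

L = 1500 × 8 = 12000 bits.
Transmission delays (L/R per hop): 0.138728, 0.106195 ms; sum = 0.244923 ms.
Propagation delays (d/s per hop): 4.66667, 3.66667 ms; sum = 8.33333 ms.
End-to-end = 8.58 ms.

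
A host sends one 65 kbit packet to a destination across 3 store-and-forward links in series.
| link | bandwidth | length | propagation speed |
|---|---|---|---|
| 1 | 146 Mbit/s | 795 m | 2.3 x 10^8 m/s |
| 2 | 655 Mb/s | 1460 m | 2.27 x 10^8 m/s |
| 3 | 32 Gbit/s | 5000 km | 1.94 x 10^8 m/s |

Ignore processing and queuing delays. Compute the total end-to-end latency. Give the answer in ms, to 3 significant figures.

L = 65000 bits.
Transmission delays (L/R per hop): 0.445205, 0.0992366, 0.00203125 ms; sum = 0.546473 ms.
Propagation delays (d/s per hop): 0.00345652, 0.00643172, 25.7732 ms; sum = 25.7831 ms.
End-to-end = 26.3 ms.

26.3 ms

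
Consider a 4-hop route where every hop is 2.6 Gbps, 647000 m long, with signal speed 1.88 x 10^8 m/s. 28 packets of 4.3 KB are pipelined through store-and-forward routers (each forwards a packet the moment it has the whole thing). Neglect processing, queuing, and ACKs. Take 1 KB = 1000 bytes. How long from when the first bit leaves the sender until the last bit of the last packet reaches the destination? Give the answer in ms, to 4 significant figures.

14.18 ms

Per-hop transmission t_tx = L/R = 34400/2600000000 = 0.0132308 ms.
Per-hop propagation t_prop = 647000/188000000 = 3.44149 ms.
Pipeline fill: first packet needs 4·t_tx to clear all hops; remaining 27 packets each add one t_tx.
Total = (4+28-1)·t_tx + 4·t_prop = 31·0.0132308 + 4·3.44149 = 14.18 ms.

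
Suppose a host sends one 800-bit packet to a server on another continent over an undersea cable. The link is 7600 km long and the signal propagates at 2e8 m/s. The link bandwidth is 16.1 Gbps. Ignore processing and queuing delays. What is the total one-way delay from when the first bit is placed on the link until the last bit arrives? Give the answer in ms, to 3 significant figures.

38.0 ms

Transmission delay = L/R = 800 / 1.61e+10 = 4.96894e-05 ms.
Propagation delay = d/s = 7600000 m / 200000000 m/s = 38 ms.
Total = 38.0 ms.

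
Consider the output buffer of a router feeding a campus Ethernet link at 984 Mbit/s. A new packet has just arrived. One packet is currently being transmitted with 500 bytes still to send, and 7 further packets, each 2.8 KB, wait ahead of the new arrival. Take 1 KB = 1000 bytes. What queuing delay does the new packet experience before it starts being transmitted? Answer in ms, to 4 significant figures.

0.1634 ms

Each queued packet: L/R = 22400/984000000 = 0.0227642 ms.
7 queued → 0.15935 ms.
Plus remaining 4000 bits of current packet: 0.00406504 ms.
Queuing delay = 0.1634 ms.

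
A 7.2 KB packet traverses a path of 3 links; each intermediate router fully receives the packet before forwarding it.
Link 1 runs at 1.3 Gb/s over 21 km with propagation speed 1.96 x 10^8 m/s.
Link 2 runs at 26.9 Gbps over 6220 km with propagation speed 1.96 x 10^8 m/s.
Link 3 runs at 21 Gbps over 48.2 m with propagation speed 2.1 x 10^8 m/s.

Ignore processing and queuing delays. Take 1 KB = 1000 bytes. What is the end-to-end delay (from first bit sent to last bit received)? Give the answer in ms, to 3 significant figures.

L = 57600 bits.
Transmission delays (L/R per hop): 0.0443077, 0.00214126, 0.00274286 ms; sum = 0.0491918 ms.
Propagation delays (d/s per hop): 0.107143, 31.7347, 0.000229524 ms; sum = 31.8421 ms.
End-to-end = 31.9 ms.

31.9 ms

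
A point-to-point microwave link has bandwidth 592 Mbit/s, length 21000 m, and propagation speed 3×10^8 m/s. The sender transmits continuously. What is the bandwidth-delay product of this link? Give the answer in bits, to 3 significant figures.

41400 bits

Propagation delay = 21000 / 300000000 = 7e-05 s.
BDP = R × t_prop = 592000000 × 7e-05 = 41440 bits.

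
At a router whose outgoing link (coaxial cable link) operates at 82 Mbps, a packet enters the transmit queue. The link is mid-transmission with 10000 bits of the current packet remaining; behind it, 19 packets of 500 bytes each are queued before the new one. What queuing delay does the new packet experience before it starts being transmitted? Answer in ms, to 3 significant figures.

Each queued packet: L/R = 4000/82000000 = 0.0487805 ms.
19 queued → 0.926829 ms.
Plus remaining 10000 bits of current packet: 0.121951 ms.
Queuing delay = 1.05 ms.

1.05 ms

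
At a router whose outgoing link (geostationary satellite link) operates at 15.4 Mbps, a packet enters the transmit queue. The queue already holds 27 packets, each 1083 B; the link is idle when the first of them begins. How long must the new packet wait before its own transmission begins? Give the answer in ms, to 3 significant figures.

15.2 ms

Each queued packet: L/R = 8664/15400000 = 0.562597 ms.
27 queued → 15.1901 ms.
Queuing delay = 15.2 ms.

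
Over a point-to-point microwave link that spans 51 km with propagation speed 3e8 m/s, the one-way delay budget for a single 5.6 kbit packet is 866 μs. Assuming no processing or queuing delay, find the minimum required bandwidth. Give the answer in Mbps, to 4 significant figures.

8.046 Mbps

Propagation delay = 51000 / 300000000 = 170 μs.
Transmission budget = 866 − 170 = 696 μs.
R ≥ L / t_tx = 5600 bits / 0.000696 s = 8.046 Mbps.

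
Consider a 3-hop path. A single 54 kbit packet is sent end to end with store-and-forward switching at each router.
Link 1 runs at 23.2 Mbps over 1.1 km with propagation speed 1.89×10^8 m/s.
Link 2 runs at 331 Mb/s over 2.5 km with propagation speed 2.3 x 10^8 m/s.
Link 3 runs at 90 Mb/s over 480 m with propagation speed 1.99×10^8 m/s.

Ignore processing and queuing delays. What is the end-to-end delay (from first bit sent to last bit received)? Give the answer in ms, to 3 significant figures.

3.11 ms

L = 54000 bits.
Transmission delays (L/R per hop): 2.32759, 0.163142, 0.6 ms; sum = 3.09073 ms.
Propagation delays (d/s per hop): 0.00582011, 0.0108696, 0.00241206 ms; sum = 0.0191017 ms.
End-to-end = 3.11 ms.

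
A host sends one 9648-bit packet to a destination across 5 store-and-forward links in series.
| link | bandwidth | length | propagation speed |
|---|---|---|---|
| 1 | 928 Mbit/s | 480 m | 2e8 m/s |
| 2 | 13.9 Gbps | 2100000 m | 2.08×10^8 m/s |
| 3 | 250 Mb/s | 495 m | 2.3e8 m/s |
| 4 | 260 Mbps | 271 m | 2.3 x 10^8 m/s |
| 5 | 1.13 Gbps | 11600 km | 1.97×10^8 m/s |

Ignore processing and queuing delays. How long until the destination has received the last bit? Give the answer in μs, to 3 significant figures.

69100 μs

Transmission delays (L/R per hop): 10.3966, 0.694101, 38.592, 37.1077, 8.53805 μs; sum = 95.3284 μs.
Propagation delays (d/s per hop): 2.4, 10096.2, 2.15217, 1.17826, 58883.2 μs; sum = 68985.1 μs.
End-to-end = 69100 μs.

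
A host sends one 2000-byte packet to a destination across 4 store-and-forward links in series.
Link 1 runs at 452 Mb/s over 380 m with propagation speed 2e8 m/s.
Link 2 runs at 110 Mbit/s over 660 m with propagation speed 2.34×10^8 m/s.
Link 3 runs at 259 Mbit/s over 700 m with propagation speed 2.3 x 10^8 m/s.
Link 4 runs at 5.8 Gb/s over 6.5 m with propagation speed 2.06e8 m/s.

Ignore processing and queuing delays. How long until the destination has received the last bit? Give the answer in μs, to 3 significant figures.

L = 2000 × 8 = 16000 bits.
Transmission delays (L/R per hop): 35.3982, 145.455, 61.7761, 2.75862 μs; sum = 245.387 μs.
Propagation delays (d/s per hop): 1.9, 2.82051, 3.04348, 0.0315534 μs; sum = 7.79554 μs.
End-to-end = 253 μs.

253 μs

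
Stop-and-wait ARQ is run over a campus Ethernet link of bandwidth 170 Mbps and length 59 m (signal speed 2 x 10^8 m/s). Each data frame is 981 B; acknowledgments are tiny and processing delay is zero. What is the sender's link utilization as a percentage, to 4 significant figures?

98.74 %

t_tx = L/R = 7848/170000000 = 4.61647e-05 s.
t_prop = 59/200000000 = 2.95e-07 s; RTT = 5.9e-07 s.
Cycle = t_tx + RTT = 4.67547e-05 s.
Utilization = t_tx / cycle = 4.61647e-05/4.67547e-05 = 98.74 %.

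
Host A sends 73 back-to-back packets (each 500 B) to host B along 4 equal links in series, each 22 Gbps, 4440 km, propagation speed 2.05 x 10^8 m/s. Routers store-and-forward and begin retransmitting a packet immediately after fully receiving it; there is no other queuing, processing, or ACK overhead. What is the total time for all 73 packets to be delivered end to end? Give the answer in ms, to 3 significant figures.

86.6 ms

Per-hop transmission t_tx = L/R = 4000/22000000000 = 0.000181818 ms.
Per-hop propagation t_prop = 4440000/2.05e+08 = 21.6585 ms.
Pipeline fill: first packet needs 4·t_tx to clear all hops; remaining 72 packets each add one t_tx.
Total = (4+73-1)·t_tx + 4·t_prop = 76·0.000181818 + 4·21.6585 = 86.6 ms.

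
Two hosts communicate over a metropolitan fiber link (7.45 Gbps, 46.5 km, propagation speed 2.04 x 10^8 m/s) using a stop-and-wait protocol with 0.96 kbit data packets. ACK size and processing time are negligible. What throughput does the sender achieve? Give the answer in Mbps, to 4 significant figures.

2.105 Mbps

t_tx = L/R = 960/7450000000 = 1.28859e-07 s.
t_prop = 46500/204000000 = 0.000227941 s; RTT = 0.000455882 s.
Cycle = t_tx + RTT = 0.000456011 s.
Throughput = L / cycle = 960 / 0.000456011 = 2.105 Mbps.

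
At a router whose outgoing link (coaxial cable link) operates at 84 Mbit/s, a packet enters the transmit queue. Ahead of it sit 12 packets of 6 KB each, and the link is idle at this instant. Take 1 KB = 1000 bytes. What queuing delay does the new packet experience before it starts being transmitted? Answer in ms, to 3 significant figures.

6.86 ms

Each queued packet: L/R = 48000/84000000 = 0.571429 ms.
12 queued → 6.85714 ms.
Queuing delay = 6.86 ms.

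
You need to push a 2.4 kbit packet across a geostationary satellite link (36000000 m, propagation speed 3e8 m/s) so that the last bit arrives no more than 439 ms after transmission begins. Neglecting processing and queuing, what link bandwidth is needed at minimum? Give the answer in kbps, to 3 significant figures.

Propagation delay = 36000000 / 300000000 = 120 ms.
Transmission budget = 439 − 120 = 319 ms.
R ≥ L / t_tx = 2400 bits / 0.319 s = 7.52 kbps.

7.52 kbps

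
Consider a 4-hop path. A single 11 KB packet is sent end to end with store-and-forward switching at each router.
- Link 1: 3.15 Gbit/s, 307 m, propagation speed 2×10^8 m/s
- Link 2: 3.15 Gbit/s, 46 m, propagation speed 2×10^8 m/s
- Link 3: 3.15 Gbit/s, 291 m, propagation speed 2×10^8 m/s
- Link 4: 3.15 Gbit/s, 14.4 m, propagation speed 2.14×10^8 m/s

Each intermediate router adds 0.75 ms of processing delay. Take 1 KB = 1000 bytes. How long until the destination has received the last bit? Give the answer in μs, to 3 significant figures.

L = 88000 bits.
Transmission delay per hop = L/R = 88000/3150000000 = 27.9365 μs; 4 hops → 111.746 μs.
Propagation delays (d/s per hop): 1.535, 0.23, 1.455, 0.0672897 μs; sum = 3.28729 μs.
Processing at 3 router(s): 3 × 0.75 ms = 2250 μs.
End-to-end = 2370 μs.

2370 μs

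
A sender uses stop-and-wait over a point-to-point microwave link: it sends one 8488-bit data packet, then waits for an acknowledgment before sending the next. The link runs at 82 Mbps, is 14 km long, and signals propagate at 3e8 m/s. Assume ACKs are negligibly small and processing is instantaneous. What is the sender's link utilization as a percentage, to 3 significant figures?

52.6 %

t_tx = L/R = 8488/82000000 = 0.000103512 s.
t_prop = 14000/300000000 = 4.66667e-05 s; RTT = 9.33333e-05 s.
Cycle = t_tx + RTT = 0.000196846 s.
Utilization = t_tx / cycle = 0.000103512/0.000196846 = 52.6 %.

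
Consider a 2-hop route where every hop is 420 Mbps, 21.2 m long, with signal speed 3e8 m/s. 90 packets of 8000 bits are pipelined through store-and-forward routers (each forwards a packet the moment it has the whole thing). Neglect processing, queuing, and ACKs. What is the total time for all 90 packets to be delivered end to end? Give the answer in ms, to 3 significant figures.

1.73 ms

Per-hop transmission t_tx = L/R = 8000/420000000 = 0.0190476 ms.
Per-hop propagation t_prop = 21.2/300000000 = 7.06667e-05 ms.
Pipeline fill: first packet needs 2·t_tx to clear all hops; remaining 89 packets each add one t_tx.
Total = (2+90-1)·t_tx + 2·t_prop = 91·0.0190476 + 2·7.06667e-05 = 1.73 ms.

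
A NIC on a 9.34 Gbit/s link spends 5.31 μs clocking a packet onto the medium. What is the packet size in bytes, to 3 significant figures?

L = R × t_tx = 9340000000 b/s × 5.31e-06 s = 49595.4 bits.
In bytes: 49595.4 / 8 = 6200 bytes.

6200 bytes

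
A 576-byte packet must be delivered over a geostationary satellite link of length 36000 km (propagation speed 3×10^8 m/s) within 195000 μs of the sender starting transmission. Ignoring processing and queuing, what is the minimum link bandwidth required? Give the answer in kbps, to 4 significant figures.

61.44 kbps

L = 4608 bits.
Propagation delay = 36000000 / 300000000 = 120000 μs.
Transmission budget = 195000 − 120000 = 75000 μs.
R ≥ L / t_tx = 4608 bits / 0.075 s = 61.44 kbps.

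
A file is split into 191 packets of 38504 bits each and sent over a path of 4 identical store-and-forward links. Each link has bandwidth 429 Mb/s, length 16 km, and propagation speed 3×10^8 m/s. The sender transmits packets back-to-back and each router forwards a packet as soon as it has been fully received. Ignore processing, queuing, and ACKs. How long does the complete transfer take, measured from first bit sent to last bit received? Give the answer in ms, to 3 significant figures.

Per-hop transmission t_tx = L/R = 38504/429000000 = 0.0897529 ms.
Per-hop propagation t_prop = 16000/300000000 = 0.0533333 ms.
Pipeline fill: first packet needs 4·t_tx to clear all hops; remaining 190 packets each add one t_tx.
Total = (4+191-1)·t_tx + 4·t_prop = 194·0.0897529 + 4·0.0533333 = 17.6 ms.

17.6 ms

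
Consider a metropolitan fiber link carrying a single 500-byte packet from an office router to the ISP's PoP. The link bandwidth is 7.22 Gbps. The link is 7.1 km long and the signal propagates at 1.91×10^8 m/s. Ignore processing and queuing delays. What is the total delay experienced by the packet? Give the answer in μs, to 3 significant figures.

L = 500 × 8 = 4000 bits.
Transmission delay = L/R = 4000 / 7220000000 = 0.554017 μs.
Propagation delay = d/s = 7100 m / 191000000 m/s = 37.1728 μs.
Total = 37.7 μs.

37.7 μs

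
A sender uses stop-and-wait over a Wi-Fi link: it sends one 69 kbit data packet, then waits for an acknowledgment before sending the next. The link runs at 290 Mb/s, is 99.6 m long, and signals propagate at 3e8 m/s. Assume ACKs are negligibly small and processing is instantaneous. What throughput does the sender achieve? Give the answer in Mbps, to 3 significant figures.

t_tx = L/R = 69000/290000000 = 0.000237931 s.
t_prop = 99.6/300000000 = 3.32e-07 s; RTT = 6.64e-07 s.
Cycle = t_tx + RTT = 0.000238595 s.
Throughput = L / cycle = 69000 / 0.000238595 = 289 Mbps.

289 Mbps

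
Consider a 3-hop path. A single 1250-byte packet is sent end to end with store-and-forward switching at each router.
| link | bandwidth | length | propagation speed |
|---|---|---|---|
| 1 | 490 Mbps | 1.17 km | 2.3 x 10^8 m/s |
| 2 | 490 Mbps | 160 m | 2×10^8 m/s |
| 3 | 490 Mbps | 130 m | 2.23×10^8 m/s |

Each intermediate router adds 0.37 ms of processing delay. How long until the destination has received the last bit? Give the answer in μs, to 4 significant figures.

L = 1250 × 8 = 10000 bits.
Transmission delay per hop = L/R = 10000/490000000 = 20.4082 μs; 3 hops → 61.2245 μs.
Propagation delays (d/s per hop): 5.08696, 0.8, 0.58296 μs; sum = 6.46992 μs.
Processing at 2 router(s): 2 × 0.37 ms = 740 μs.
End-to-end = 807.7 μs.

807.7 μs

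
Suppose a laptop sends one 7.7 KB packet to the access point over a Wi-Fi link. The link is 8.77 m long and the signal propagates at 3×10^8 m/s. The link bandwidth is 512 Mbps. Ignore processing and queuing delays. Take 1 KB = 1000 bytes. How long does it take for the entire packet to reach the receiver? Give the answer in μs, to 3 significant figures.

120 μs

L = 61600 bits.
Transmission delay = L/R = 61600 / 512000000 = 120.313 μs.
Propagation delay = d/s = 8.77 m / 300000000 m/s = 0.0292333 μs.
Total = 120 μs.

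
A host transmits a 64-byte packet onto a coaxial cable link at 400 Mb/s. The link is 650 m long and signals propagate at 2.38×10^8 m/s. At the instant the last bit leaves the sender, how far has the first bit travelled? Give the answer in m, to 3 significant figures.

t_tx = L/R = 512/400000000 = 1.28e-06 s.
Distance = s × t_tx = 238000000 × 1.28e-06 = 305 m.

305 m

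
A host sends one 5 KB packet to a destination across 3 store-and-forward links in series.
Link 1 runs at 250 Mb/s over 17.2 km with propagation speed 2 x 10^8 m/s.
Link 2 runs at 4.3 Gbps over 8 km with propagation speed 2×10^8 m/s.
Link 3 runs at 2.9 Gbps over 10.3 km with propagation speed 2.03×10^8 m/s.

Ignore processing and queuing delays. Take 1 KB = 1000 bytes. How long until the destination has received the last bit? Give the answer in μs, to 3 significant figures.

360 μs

L = 40000 bits.
Transmission delays (L/R per hop): 160, 9.30233, 13.7931 μs; sum = 183.095 μs.
Propagation delays (d/s per hop): 86, 40, 50.7389 μs; sum = 176.739 μs.
End-to-end = 360 μs.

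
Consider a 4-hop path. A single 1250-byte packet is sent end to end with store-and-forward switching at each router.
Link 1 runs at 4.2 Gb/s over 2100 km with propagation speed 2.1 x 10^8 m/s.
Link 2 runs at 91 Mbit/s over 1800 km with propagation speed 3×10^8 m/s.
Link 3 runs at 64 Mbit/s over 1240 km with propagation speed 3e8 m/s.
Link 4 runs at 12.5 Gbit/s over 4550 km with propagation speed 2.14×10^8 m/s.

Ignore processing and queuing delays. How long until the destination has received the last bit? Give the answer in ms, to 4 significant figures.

L = 1250 × 8 = 10000 bits.
Transmission delays (L/R per hop): 0.00238095, 0.10989, 0.15625, 0.0008 ms; sum = 0.269321 ms.
Propagation delays (d/s per hop): 10, 6, 4.13333, 21.2617 ms; sum = 41.395 ms.
End-to-end = 41.66 ms.

41.66 ms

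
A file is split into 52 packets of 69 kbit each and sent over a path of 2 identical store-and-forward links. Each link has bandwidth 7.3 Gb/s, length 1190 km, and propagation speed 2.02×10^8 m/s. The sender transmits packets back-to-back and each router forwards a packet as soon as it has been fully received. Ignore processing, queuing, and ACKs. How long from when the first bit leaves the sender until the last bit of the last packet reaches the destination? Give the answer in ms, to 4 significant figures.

12.28 ms

Per-hop transmission t_tx = L/R = 69000/7300000000 = 0.00945205 ms.
Per-hop propagation t_prop = 1190000/202000000 = 5.89109 ms.
Pipeline fill: first packet needs 2·t_tx to clear all hops; remaining 51 packets each add one t_tx.
Total = (2+52-1)·t_tx + 2·t_prop = 53·0.00945205 + 2·5.89109 = 12.28 ms.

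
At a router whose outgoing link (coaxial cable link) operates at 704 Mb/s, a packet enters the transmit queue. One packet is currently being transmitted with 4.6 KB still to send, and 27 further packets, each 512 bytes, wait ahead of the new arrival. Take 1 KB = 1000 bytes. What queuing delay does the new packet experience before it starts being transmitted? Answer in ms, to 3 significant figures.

Each queued packet: L/R = 4096/704000000 = 0.00581818 ms.
27 queued → 0.157091 ms.
Plus remaining 36800 bits of current packet: 0.0522727 ms.
Queuing delay = 0.209 ms.

0.209 ms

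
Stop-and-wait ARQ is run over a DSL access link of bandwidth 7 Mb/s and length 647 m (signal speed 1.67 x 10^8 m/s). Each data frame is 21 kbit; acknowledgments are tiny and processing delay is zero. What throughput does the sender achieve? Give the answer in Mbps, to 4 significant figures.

t_tx = L/R = 21000/7000000 = 0.003 s.
t_prop = 647/167000000 = 3.87425e-06 s; RTT = 7.7485e-06 s.
Cycle = t_tx + RTT = 0.00300775 s.
Throughput = L / cycle = 21000 / 0.00300775 = 6.982 Mbps.

6.982 Mbps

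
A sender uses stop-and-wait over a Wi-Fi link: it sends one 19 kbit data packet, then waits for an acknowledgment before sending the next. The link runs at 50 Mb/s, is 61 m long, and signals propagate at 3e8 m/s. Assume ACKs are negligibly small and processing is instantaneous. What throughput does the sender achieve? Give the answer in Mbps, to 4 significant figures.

49.95 Mbps

t_tx = L/R = 19000/50000000 = 0.00038 s.
t_prop = 61/300000000 = 2.03333e-07 s; RTT = 4.06667e-07 s.
Cycle = t_tx + RTT = 0.000380407 s.
Throughput = L / cycle = 19000 / 0.000380407 = 49.95 Mbps.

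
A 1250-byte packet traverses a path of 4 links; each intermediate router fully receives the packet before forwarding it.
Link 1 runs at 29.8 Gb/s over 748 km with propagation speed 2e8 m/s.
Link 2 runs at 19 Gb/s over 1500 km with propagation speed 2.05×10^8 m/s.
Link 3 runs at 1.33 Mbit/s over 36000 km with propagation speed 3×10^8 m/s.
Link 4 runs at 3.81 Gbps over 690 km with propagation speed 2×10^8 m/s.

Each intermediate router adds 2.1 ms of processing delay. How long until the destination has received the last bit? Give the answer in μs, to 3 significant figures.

L = 1250 × 8 = 10000 bits.
Transmission delays (L/R per hop): 0.33557, 0.526316, 7518.8, 2.62467 μs; sum = 7522.28 μs.
Propagation delays (d/s per hop): 3740, 7317.07, 120000, 3450 μs; sum = 134507 μs.
Processing at 3 router(s): 3 × 2.1 ms = 6300 μs.
End-to-end = 148000 μs.

148000 μs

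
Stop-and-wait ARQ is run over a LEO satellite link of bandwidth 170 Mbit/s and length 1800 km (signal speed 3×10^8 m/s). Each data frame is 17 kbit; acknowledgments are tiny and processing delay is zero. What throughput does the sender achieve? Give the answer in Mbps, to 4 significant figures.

1.405 Mbps

t_tx = L/R = 17000/170000000 = 0.0001 s.
t_prop = 1800000/300000000 = 0.006 s; RTT = 0.012 s.
Cycle = t_tx + RTT = 0.0121 s.
Throughput = L / cycle = 17000 / 0.0121 = 1.405 Mbps.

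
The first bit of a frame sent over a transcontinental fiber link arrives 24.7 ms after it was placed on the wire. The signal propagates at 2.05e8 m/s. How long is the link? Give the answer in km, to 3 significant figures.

5060 km

d = s × t_prop = 2.05e+08 × 0.0247 = 5060 km.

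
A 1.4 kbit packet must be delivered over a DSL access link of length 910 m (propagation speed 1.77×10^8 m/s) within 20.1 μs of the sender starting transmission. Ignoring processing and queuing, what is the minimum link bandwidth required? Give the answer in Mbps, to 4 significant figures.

93.59 Mbps

Propagation delay = 910 / 177000000 = 5.14124 μs.
Transmission budget = 20.1 − 5.14124 = 14.9588 μs.
R ≥ L / t_tx = 1400 bits / 1.49588e-05 s = 93.59 Mbps.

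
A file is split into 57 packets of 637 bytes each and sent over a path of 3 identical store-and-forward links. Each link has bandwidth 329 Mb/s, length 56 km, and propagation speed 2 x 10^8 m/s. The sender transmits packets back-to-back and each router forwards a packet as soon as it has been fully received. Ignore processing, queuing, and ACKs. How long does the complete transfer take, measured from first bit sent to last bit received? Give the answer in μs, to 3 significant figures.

Per-hop transmission t_tx = L/R = 5096/329000000 = 15.4894 μs.
Per-hop propagation t_prop = 56000/200000000 = 280 μs.
Pipeline fill: first packet needs 3·t_tx to clear all hops; remaining 56 packets each add one t_tx.
Total = (3+57-1)·t_tx + 3·t_prop = 59·15.4894 + 3·280 = 1750 μs.

1750 μs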